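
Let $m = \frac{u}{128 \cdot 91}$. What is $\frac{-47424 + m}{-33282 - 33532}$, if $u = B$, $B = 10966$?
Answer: $\frac{276191893}{389124736} \approx 0.70978$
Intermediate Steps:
$u = 10966$
$m = \frac{5483}{5824}$ ($m = \frac{10966}{128 \cdot 91} = \frac{10966}{11648} = 10966 \cdot \frac{1}{11648} = \frac{5483}{5824} \approx 0.94145$)
$\frac{-47424 + m}{-33282 - 33532} = \frac{-47424 + \frac{5483}{5824}}{-33282 - 33532} = - \frac{276191893}{5824 \left(-66814\right)} = \left(- \frac{276191893}{5824}\right) \left(- \frac{1}{66814}\right) = \frac{276191893}{389124736}$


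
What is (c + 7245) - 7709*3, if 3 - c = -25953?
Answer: 10074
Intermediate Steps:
c = 25956 (c = 3 - 1*(-25953) = 3 + 25953 = 25956)
(c + 7245) - 7709*3 = (25956 + 7245) - 7709*3 = 33201 - 23127 = 10074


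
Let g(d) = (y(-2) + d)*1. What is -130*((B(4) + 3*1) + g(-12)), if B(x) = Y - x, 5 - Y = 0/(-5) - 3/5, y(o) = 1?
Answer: 832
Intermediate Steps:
g(d) = 1 + d (g(d) = (1 + d)*1 = 1 + d)
Y = 28/5 (Y = 5 - (0/(-5) - 3/5) = 5 - (0*(-⅕) - 3*⅕) = 5 - (0 - ⅗) = 5 - 1*(-⅗) = 5 + ⅗ = 28/5 ≈ 5.6000)
B(x) = 28/5 - x
-130*((B(4) + 3*1) + g(-12)) = -130*(((28/5 - 1*4) + 3*1) + (1 - 12)) = -130*(((28/5 - 4) + 3) - 11) = -130*((8/5 + 3) - 11) = -130*(23/5 - 11) = -130*(-32/5) = 832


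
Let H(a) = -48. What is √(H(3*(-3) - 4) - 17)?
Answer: I*√65 ≈ 8.0623*I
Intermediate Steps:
√(H(3*(-3) - 4) - 17) = √(-48 - 17) = √(-65) = I*√65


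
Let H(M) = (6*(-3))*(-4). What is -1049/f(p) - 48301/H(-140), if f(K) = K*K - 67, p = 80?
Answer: -101988587/151992 ≈ -671.01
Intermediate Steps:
H(M) = 72 (H(M) = -18*(-4) = 72)
f(K) = -67 + K² (f(K) = K² - 67 = -67 + K²)
-1049/f(p) - 48301/H(-140) = -1049/(-67 + 80²) - 48301/72 = -1049/(-67 + 6400) - 48301*1/72 = -1049/6333 - 48301/72 = -101988587/151992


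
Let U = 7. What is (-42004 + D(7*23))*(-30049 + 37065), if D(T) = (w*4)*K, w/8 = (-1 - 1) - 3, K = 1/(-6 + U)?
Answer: -295822624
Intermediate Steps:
K = 1 (K = 1/(-6 + 7) = 1/1 = 1)
w = -40 (w = 8*((-1 - 1) - 3) = 8*(-2 - 3) = 8*(-5) = -40)
D(T) = -160 (D(T) = -40*4*1 = -160*1 = -160)
(-42004 + D(7*23))*(-30049 + 37065) = (-42004 - 160)*(-30049 + 37065) = -42164*7016 = -295822624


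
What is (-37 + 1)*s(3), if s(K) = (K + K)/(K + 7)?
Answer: -108/5 ≈ -21.600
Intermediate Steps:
s(K) = 2*K/(7 + K) (s(K) = (2*K)/(7 + K) = 2*K/(7 + K))
(-37 + 1)*s(3) = (-37 + 1)*(2*3/(7 + 3)) = -72*3/10 = -36*⅗ = -108/5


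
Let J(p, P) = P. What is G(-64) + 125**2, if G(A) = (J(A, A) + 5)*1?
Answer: 15566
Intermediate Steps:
G(A) = 5 + A (G(A) = (A + 5)*1 = (5 + A)*1 = 5 + A)
G(-64) + 125**2 = (5 - 64) + 125**2 = -59 + 15625 = 15566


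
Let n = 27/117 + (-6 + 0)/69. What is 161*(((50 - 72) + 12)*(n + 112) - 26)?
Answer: -2401588/13 ≈ -1.8474e+5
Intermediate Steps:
n = 43/299 (n = 27*(1/117) - 6*1/69 = 3/13 - 2/23 = 43/299 ≈ 0.14381)
161*(((50 - 72) + 12)*(n + 112) - 26) = 161*(((50 - 72) + 12)*(43/299 + 112) - 26) = 161*((-22 + 12)*(33531/299) - 26) = 161*(-10*33531/299 - 26) = 161*(-335310/299 - 26) = 161*(-343084/299) = -2401588/13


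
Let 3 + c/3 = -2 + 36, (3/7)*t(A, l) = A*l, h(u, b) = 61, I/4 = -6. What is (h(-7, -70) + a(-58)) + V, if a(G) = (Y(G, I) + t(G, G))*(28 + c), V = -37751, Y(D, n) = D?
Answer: 2715184/3 ≈ 9.0506e+5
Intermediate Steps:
I = -24 (I = 4*(-6) = -24)
t(A, l) = 7*A*l/3 (t(A, l) = 7*(A*l)/3 = 7*A*l/3)
c = 93 (c = -9 + 3*(-2 + 36) = -9 + 3*34 = -9 + 102 = 93)
a(G) = 121*G + 847*G**2/3 (a(G) = (G + 7*G*G/3)*(28 + 93) = (G + 7*G**2/3)*121 = 121*G + 847*G**2/3)
(h(-7, -70) + a(-58)) + V = (61 + (121/3)*(-58)*(3 + 7*(-58))) - 37751 = (61 + (121/3)*(-58)*(3 - 406)) - 37751 = (61 + (121/3)*(-58)*(-403)) - 37751 = (61 + 2828254/3) - 37751 = 2828437/3 - 37751 = 2715184/3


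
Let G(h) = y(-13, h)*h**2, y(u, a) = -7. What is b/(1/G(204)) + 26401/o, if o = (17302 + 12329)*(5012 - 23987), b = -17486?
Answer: 168472112114828047/33073425 ≈ 5.0939e+9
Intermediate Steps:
G(h) = -7*h**2
o = -562248225 (o = 29631*(-18975) = -562248225)
b/(1/G(204)) + 26401/o = -17486*(-7*204**2) + 26401/(-562248225) = -17486*(-7*41616) + 26401*(-1/562248225) = -17486/(1/(-291312)) - 1553/33073425 = -17486/(-1/291312) - 1553/33073425 = -17486*(-291312) - 1553/33073425 = 5093881632 - 1553/33073425 = 168472112114828047/33073425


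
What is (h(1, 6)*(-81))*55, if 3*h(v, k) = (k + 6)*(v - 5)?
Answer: 71280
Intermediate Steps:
h(v, k) = (-5 + v)*(6 + k)/3 (h(v, k) = ((k + 6)*(v - 5))/3 = ((6 + k)*(-5 + v))/3 = ((-5 + v)*(6 + k))/3 = (-5 + v)*(6 + k)/3)
(h(1, 6)*(-81))*55 = ((-10 + 2*1 - 5/3*6 + (⅓)*6*1)*(-81))*55 = ((-10 + 2 - 10 + 2)*(-81))*55 = -16*(-81)*55 = 1296*55 = 71280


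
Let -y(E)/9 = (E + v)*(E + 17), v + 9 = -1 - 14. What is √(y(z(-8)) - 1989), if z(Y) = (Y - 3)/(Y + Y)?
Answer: 3*√48983/16 ≈ 41.498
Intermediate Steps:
v = -24 (v = -9 + (-1 - 14) = -9 - 15 = -24)
z(Y) = (-3 + Y)/(2*Y) (z(Y) = (-3 + Y)/((2*Y)) = (-3 + Y)*(1/(2*Y)) = (-3 + Y)/(2*Y))
y(E) = -9*(-24 + E)*(17 + E) (y(E) = -9*(E - 24)*(E + 17) = -9*(-24 + E)*(17 + E))
√(y(z(-8)) - 1989) = √((3672 - 9*(-3 - 8)²/256 + 63*((½)*(-3 - 8)/(-8))) - 1989) = √((3672 - 9*((½)*(-⅛)*(-11))² + 63*((½)*(-⅛)*(-11))) - 1989) = √((3672 - 9*(11/16)² + 63*(11/16)) - 1989) = √((3672 - 9*121/256 + 693/16) - 1989) = √((3672 - 1089/256 + 693/16) - 1989) = √(950031/256 - 1989) = √(440847/256) = 3*√48983/16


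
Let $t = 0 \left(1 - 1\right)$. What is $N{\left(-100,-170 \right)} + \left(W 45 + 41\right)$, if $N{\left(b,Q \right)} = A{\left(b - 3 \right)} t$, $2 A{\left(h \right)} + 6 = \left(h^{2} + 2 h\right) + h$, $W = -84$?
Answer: $-3739$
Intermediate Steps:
$t = 0$ ($t = 0 \cdot 0 = 0$)
$A{\left(h \right)} = -3 + \frac{h^{2}}{2} + \frac{3 h}{2}$ ($A{\left(h \right)} = -3 + \frac{\left(h^{2} + 2 h\right) + h}{2} = -3 + \frac{h^{2} + 3 h}{2} = -3 + \left(\frac{h^{2}}{2} + \frac{3 h}{2}\right) = -3 + \frac{h^{2}}{2} + \frac{3 h}{2}$)
$N{\left(b,Q \right)} = 0$ ($N{\left(b,Q \right)} = \left(-3 + \frac{\left(b - 3\right)^{2}}{2} + \frac{3 \left(b - 3\right)}{2}\right) 0 = \left(-3 + \frac{\left(-3 + b\right)^{2}}{2} + \frac{3 \left(-3 + b\right)}{2}\right) 0 = \left(-3 + \frac{\left(-3 + b\right)^{2}}{2} + \left(- \frac{9}{2} + \frac{3 b}{2}\right)\right) 0 = \left(- \frac{15}{2} + \frac{\left(-3 + b\right)^{2}}{2} + \frac{3 b}{2}\right) 0 = 0$)
$N{\left(-100,-170 \right)} + \left(W 45 + 41\right) = 0 + \left(\left(-84\right) 45 + 41\right) = 0 + \left(-3780 + 41\right) = 0 - 3739 = -3739$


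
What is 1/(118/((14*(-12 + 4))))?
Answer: -56/59 ≈ -0.94915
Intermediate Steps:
1/(118/((14*(-12 + 4)))) = 1/(118/((14*(-8)))) = 1/(118/(-112)) = 1/(118*(-1/112)) = 1/(-59/56) = -56/59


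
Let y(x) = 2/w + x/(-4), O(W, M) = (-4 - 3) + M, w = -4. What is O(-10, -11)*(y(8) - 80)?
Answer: 1485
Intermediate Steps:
O(W, M) = -7 + M
y(x) = -½ - x/4 (y(x) = 2/(-4) + x/(-4) = 2*(-¼) + x*(-¼) = -½ - x/4)
O(-10, -11)*(y(8) - 80) = (-7 - 11)*((-½ - ¼*8) - 80) = -18*((-½ - 2) - 80) = -18*(-5/2 - 80) = -18*(-165/2) = 1485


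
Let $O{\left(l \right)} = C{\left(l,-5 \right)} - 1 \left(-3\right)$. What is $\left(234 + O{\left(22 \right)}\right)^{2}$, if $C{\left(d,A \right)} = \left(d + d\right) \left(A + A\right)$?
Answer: $41209$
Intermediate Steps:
$C{\left(d,A \right)} = 4 A d$ ($C{\left(d,A \right)} = 2 d 2 A = 4 A d$)
$O{\left(l \right)} = 3 - 20 l$ ($O{\left(l \right)} = 4 \left(-5\right) l - 1 \left(-3\right) = - 20 l - -3 = - 20 l + 3 = 3 - 20 l$)
$\left(234 + O{\left(22 \right)}\right)^{2} = \left(234 + \left(3 - 440\right)\right)^{2} = \left(234 - 437\right)^{2} = \left(-203\right)^{2} = 41209$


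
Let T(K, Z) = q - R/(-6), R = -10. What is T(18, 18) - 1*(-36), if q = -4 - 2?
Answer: 85/3 ≈ 28.333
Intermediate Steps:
q = -6
T(K, Z) = -23/3 (T(K, Z) = -6 - (-10)/(-6) = -6 - (-10)*(-1)/6 = -6 - 1*5/3 = -6 - 5/3 = -23/3)
T(18, 18) - 1*(-36) = -23/3 - 1*(-36) = -23/3 + 36 = 85/3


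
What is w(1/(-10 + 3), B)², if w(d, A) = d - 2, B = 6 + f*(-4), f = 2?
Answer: 225/49 ≈ 4.5918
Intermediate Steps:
B = -2 (B = 6 + 2*(-4) = 6 - 8 = -2)
w(d, A) = -2 + d
w(1/(-10 + 3), B)² = (-2 + 1/(-10 + 3))² = (-2 + 1/(-7))² = (-2 - ⅐)² = (-15/7)² = 225/49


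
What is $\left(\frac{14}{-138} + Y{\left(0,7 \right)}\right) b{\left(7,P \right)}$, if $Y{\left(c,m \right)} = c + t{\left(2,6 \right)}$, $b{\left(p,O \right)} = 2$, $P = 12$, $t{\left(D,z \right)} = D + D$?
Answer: $\frac{538}{69} \approx 7.7971$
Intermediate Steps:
$t{\left(D,z \right)} = 2 D$
$Y{\left(c,m \right)} = 4 + c$ ($Y{\left(c,m \right)} = c + 2 \cdot 2 = c + 4 = 4 + c$)
$\left(\frac{14}{-138} + Y{\left(0,7 \right)}\right) b{\left(7,P \right)} = \left(\frac{14}{-138} + \left(4 + 0\right)\right) 2 = \left(14 \left(- \frac{1}{138}\right) + 4\right) 2 = \left(- \frac{7}{69} + 4\right) 2 = \frac{269}{69} \cdot 2 = \frac{538}{69}$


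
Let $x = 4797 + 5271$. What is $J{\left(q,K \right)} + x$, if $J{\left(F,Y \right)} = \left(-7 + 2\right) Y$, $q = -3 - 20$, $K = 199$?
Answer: $9073$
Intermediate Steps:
$q = -23$ ($q = -3 - 20 = -23$)
$J{\left(F,Y \right)} = - 5 Y$
$x = 10068$
$J{\left(q,K \right)} + x = \left(-5\right) 199 + 10068 = -995 + 10068 = 9073$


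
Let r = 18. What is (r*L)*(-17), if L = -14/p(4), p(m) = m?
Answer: 1071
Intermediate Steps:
L = -7/2 (L = -14/4 = -14*1/4 = -7/2 ≈ -3.5000)
(r*L)*(-17) = (18*(-7/2))*(-17) = -63*(-17) = 1071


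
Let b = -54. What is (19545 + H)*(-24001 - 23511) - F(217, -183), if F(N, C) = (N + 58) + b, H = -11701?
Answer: -372684349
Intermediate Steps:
F(N, C) = 4 + N (F(N, C) = (N + 58) - 54 = (58 + N) - 54 = 4 + N)
(19545 + H)*(-24001 - 23511) - F(217, -183) = (19545 - 11701)*(-24001 - 23511) - (4 + 217) = 7844*(-47512) - 1*221 = -372684128 - 221 = -372684349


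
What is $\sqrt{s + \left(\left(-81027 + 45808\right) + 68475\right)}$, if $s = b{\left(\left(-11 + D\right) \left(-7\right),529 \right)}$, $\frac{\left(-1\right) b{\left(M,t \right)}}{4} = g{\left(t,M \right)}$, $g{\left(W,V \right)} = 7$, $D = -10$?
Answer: $6 \sqrt{923} \approx 182.29$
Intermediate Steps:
$b{\left(M,t \right)} = -28$ ($b{\left(M,t \right)} = \left(-4\right) 7 = -28$)
$s = -28$
$\sqrt{s + \left(\left(-81027 + 45808\right) + 68475\right)} = \sqrt{-28 + \left(\left(-81027 + 45808\right) + 68475\right)} = \sqrt{-28 + \left(-35219 + 68475\right)} = \sqrt{-28 + 33256} = \sqrt{33228} = 6 \sqrt{923}$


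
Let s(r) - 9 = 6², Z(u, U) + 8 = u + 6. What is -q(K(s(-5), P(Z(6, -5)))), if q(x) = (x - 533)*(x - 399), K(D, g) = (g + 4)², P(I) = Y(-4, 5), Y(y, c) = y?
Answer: -212667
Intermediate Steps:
Z(u, U) = -2 + u (Z(u, U) = -8 + (u + 6) = -8 + (6 + u) = -2 + u)
P(I) = -4
s(r) = 45 (s(r) = 9 + 6² = 9 + 36 = 45)
K(D, g) = (4 + g)²
q(x) = (-533 + x)*(-399 + x)
-q(K(s(-5), P(Z(6, -5)))) = -(212667 + ((4 - 4)²)² - 932*(4 - 4)²) = -(212667 + (0²)² - 932*0²) = -(212667 + 0² - 932*0) = -(212667 + 0 + 0) = -1*212667 = -212667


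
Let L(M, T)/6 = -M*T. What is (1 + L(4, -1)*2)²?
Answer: 2401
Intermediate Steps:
L(M, T) = -6*M*T (L(M, T) = 6*(-M*T) = -6*M*T)
(1 + L(4, -1)*2)² = (1 - 6*4*(-1)*2)² = (1 + 24*2)² = (1 + 48)² = 49² = 2401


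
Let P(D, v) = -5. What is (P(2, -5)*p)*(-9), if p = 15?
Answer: 675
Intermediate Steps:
(P(2, -5)*p)*(-9) = -5*15*(-9) = -75*(-9) = 675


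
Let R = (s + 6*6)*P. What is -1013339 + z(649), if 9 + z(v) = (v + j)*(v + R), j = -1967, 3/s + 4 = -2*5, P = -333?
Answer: 96861837/7 ≈ 1.3837e+7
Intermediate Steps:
s = -3/14 (s = 3/(-4 - 2*5) = 3/(-4 - 10) = 3/(-14) = 3*(-1/14) = -3/14 ≈ -0.21429)
R = -166833/14 (R = (-3/14 + 6*6)*(-333) = (-3/14 + 36)*(-333) = (501/14)*(-333) = -166833/14 ≈ -11917.)
z(v) = -9 + (-1967 + v)*(-166833/14 + v) (z(v) = -9 + (v - 1967)*(v - 166833/14) = -9 + (-1967 + v)*(-166833/14 + v))
-1013339 + z(649) = -1013339 + (46880055/2 + 649² - 194371/14*649) = -1013339 + (46880055/2 + 421201 - 126146779/14) = -1013339 + 103955210/7 = 96861837/7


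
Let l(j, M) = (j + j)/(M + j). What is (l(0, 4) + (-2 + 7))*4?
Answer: 20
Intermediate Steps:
l(j, M) = 2*j/(M + j) (l(j, M) = (2*j)/(M + j) = 2*j/(M + j))
(l(0, 4) + (-2 + 7))*4 = (2*0/(4 + 0) + (-2 + 7))*4 = (2*0/4 + 5)*4 = (2*0*(¼) + 5)*4 = (0 + 5)*4 = 5*4 = 20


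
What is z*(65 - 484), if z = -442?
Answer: 185198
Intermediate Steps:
z*(65 - 484) = -442*(65 - 484) = -442*(-419) = 185198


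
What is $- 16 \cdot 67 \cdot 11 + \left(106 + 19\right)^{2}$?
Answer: $3833$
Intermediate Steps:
$- 16 \cdot 67 \cdot 11 + \left(106 + 19\right)^{2} = \left(-16\right) 737 + 125^{2} = -11792 + 15625 = 3833$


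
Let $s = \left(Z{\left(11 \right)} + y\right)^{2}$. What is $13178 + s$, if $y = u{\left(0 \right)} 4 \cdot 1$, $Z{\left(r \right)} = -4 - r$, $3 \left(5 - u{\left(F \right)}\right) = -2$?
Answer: $\frac{119131}{9} \approx 13237.0$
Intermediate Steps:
$u{\left(F \right)} = \frac{17}{3}$ ($u{\left(F \right)} = 5 - - \frac{2}{3} = 5 + \frac{2}{3} = \frac{17}{3}$)
$y = \frac{68}{3}$ ($y = \frac{17}{3} \cdot 4 \cdot 1 = \frac{68}{3} \cdot 1 = \frac{68}{3} \approx 22.667$)
$s = \frac{529}{9}$ ($s = \left(\left(-4 - 11\right) + \frac{68}{3}\right)^{2} = \left(-15 + \frac{68}{3}\right)^{2} = \left(\frac{23}{3}\right)^{2} = \frac{529}{9} \approx 58.778$)
$13178 + s = 13178 + \frac{529}{9} = \frac{119131}{9}$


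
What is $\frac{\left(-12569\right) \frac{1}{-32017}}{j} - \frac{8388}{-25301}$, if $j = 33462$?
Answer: $\frac{8986825747621}{27106298559054} \approx 0.33154$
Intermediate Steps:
$\frac{\left(-12569\right) \frac{1}{-32017}}{j} - \frac{8388}{-25301} = \frac{\left(-12569\right) \frac{1}{-32017}}{33462} - \frac{8388}{-25301} = \left(-12569\right) \left(- \frac{1}{32017}\right) \frac{1}{33462} - - \frac{8388}{25301} = \frac{12569}{32017} \cdot \frac{1}{33462} + \frac{8388}{25301} = \frac{12569}{1071352854} + \frac{8388}{25301} = \frac{8986825747621}{27106298559054}$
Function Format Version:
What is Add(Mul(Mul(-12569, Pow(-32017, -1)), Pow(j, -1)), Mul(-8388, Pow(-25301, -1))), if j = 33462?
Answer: Rational(8986825747621, 27106298559054) ≈ 0.33154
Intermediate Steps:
Add(Mul(Mul(-12569, Pow(-32017, -1)), Pow(j, -1)), Mul(-8388, Pow(-25301, -1))) = Add(Mul(Mul(-12569, Pow(-32017, -1)), Pow(33462, -1)), Mul(-8388, Pow(-25301, -1))) = Add(Mul(Mul(-12569, Rational(-1, 32017)), Rational(1, 33462)), Mul(-8388, Rational(-1, 25301))) = Add(Mul(Rational(12569, 32017), Rational(1, 33462)), Rational(8388, 25301)) = Add(Rational(12569, 1071352854), Rational(8388, 25301)) = Rational(8986825747621, 27106298559054)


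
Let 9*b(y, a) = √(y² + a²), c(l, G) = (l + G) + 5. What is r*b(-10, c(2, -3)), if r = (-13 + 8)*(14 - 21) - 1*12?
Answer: 46*√29/9 ≈ 27.524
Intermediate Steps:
c(l, G) = 5 + G + l (c(l, G) = (G + l) + 5 = 5 + G + l)
b(y, a) = √(a² + y²)/9 (b(y, a) = √(y² + a²)/9 = √(a² + y²)/9)
r = 23 (r = -5*(-7) - 12 = 35 - 12 = 23)
r*b(-10, c(2, -3)) = 23*(√((5 - 3 + 2)² + (-10)²)/9) = 23*(√(4² + 100)/9) = 23*(√(16 + 100)/9) = 23*(√116/9) = 23*((2*√29)/9) = 23*(2*√29/9) = 46*√29/9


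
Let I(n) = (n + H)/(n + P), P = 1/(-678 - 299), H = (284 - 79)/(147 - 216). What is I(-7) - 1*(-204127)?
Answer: 12042556387/58995 ≈ 2.0413e+5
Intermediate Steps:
H = -205/69 (H = 205/(-69) = 205*(-1/69) = -205/69 ≈ -2.9710)
P = -1/977 (P = 1/(-977) = -1/977 ≈ -0.0010235)
I(n) = (-205/69 + n)/(-1/977 + n) (I(n) = (n - 205/69)/(n - 1/977) = (-205/69 + n)/(-1/977 + n))
I(-7) - 1*(-204127) = 977*(-205 + 69*(-7))/(69*(-1 + 977*(-7))) - 1*(-204127) = 977*(-205 - 483)/(69*(-1 - 6839)) + 204127 = (977/69)*(-688)/(-6840) + 204127 = (977/69)*(-1/6840)*(-688) + 204127 = 84022/58995 + 204127 = 12042556387/58995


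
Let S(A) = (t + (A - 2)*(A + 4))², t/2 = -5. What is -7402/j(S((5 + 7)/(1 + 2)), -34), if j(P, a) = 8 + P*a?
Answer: 3701/608 ≈ 6.0872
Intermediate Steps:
t = -10 (t = 2*(-5) = -10)
S(A) = (-10 + (-2 + A)*(4 + A))² (S(A) = (-10 + (A - 2)*(A + 4))² = (-10 + (-2 + A)*(4 + A))²)
-7402/j(S((5 + 7)/(1 + 2)), -34) = -7402/(8 + (-18 + ((5 + 7)/(1 + 2))² + 2*((5 + 7)/(1 + 2)))²*(-34)) = -7402/(8 + (-18 + (12/3)² + 2*(12/3))²*(-34)) = -7402/(8 + (-18 + (12*(⅓))² + 2*(12*(⅓)))²*(-34)) = -7402/(8 + (-18 + 4² + 2*4)²*(-34)) = -7402/(8 + (-18 + 16 + 8)²*(-34)) = -7402/(8 + 6²*(-34)) = -7402/(8 + 36*(-34)) = -7402/(8 - 1224) = -7402/(-1216) = -7402*(-1/1216) = 3701/608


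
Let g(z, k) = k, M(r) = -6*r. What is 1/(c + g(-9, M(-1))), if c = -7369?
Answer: -1/7363 ≈ -0.00013581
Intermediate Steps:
1/(c + g(-9, M(-1))) = 1/(-7369 - 6*(-1)) = 1/(-7369 + 6) = 1/(-7363) = -1/7363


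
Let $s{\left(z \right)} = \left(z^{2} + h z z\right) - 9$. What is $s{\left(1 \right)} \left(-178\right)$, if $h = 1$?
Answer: $1246$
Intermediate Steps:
$s{\left(z \right)} = -9 + 2 z^{2}$ ($s{\left(z \right)} = \left(z^{2} + 1 z z\right) - 9 = \left(z^{2} + z z\right) - 9 = \left(z^{2} + z^{2}\right) - 9 = 2 z^{2} - 9 = -9 + 2 z^{2}$)
$s{\left(1 \right)} \left(-178\right) = \left(-9 + 2 \cdot 1^{2}\right) \left(-178\right) = \left(-9 + 2 \cdot 1\right) \left(-178\right) = \left(-9 + 2\right) \left(-178\right) = \left(-7\right) \left(-178\right) = 1246$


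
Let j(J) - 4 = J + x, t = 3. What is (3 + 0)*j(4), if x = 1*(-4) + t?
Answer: 21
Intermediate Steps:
x = -1 (x = 1*(-4) + 3 = -4 + 3 = -1)
j(J) = 3 + J (j(J) = 4 + (J - 1) = 4 + (-1 + J) = 3 + J)
(3 + 0)*j(4) = (3 + 0)*(3 + 4) = 3*7 = 21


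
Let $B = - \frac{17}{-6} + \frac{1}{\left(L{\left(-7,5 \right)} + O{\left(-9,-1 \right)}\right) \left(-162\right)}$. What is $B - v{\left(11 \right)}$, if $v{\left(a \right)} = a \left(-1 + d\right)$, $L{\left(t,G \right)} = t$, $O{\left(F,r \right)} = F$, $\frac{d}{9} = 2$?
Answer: $- \frac{477359}{2592} \approx -184.17$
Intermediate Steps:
$d = 18$ ($d = 9 \cdot 2 = 18$)
$B = \frac{7345}{2592}$ ($B = - \frac{17}{-6} + \frac{1}{\left(-7 - 9\right) \left(-162\right)} = \left(-17\right) \left(- \frac{1}{6}\right) + \frac{1}{-16} \left(- \frac{1}{162}\right) = \frac{17}{6} - - \frac{1}{2592} = \frac{17}{6} + \frac{1}{2592} = \frac{7345}{2592} \approx 2.8337$)
$v{\left(a \right)} = 17 a$ ($v{\left(a \right)} = a \left(-1 + 18\right) = a 17 = 17 a$)
$B - v{\left(11 \right)} = \frac{7345}{2592} - 17 \cdot 11 = \frac{7345}{2592} - 187 = - \frac{477359}{2592}$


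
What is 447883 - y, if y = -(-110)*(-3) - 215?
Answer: 448428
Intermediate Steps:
y = -545 (y = -10*33 - 215 = -330 - 215 = -545)
447883 - y = 447883 - 1*(-545) = 447883 + 545 = 448428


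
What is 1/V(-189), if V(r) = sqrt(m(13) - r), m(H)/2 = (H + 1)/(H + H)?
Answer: sqrt(32123)/2471 ≈ 0.072533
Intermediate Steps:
m(H) = (1 + H)/H (m(H) = 2*((H + 1)/(H + H)) = 2*((1 + H)/((2*H))) = 2*((1 + H)*(1/(2*H))) = 2*((1 + H)/(2*H)) = (1 + H)/H)
V(r) = sqrt(14/13 - r) (V(r) = sqrt((1 + 13)/13 - r) = sqrt((1/13)*14 - r) = sqrt(14/13 - r))
1/V(-189) = 1/(sqrt(182 - 169*(-189))/13) = 1/(sqrt(182 + 31941)/13) = 1/(sqrt(32123)/13) = sqrt(32123)/2471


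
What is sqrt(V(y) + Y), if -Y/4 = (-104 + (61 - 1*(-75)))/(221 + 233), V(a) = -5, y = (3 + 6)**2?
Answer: I*sqrt(272173)/227 ≈ 2.2982*I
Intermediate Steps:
y = 81 (y = 9**2 = 81)
Y = -64/227 (Y = -4*(-104 + (61 - 1*(-75)))/(221 + 233) = -4*(-104 + (61 + 75))/454 = -4*(-104 + 136)/454 = -128/454 = -4*16/227 = -64/227 ≈ -0.28194)
sqrt(V(y) + Y) = sqrt(-5 - 64/227) = sqrt(-1199/227) = I*sqrt(272173)/227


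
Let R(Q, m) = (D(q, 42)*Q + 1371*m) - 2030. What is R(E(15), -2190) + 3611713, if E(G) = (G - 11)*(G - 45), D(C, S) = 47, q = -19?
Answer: 601553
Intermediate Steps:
E(G) = (-45 + G)*(-11 + G) (E(G) = (-11 + G)*(-45 + G) = (-45 + G)*(-11 + G))
R(Q, m) = -2030 + 47*Q + 1371*m (R(Q, m) = (47*Q + 1371*m) - 2030 = -2030 + 47*Q + 1371*m)
R(E(15), -2190) + 3611713 = (-2030 + 47*(495 + 15**2 - 56*15) + 1371*(-2190)) + 3611713 = (-2030 + 47*(495 + 225 - 840) - 3002490) + 3611713 = (-2030 + 47*(-120) - 3002490) + 3611713 = (-2030 - 5640 - 3002490) + 3611713 = -3010160 + 3611713 = 601553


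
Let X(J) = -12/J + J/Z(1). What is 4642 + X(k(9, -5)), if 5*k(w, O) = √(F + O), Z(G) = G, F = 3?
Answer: 4642 + 151*I*√2/5 ≈ 4642.0 + 42.709*I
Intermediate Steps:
k(w, O) = √(3 + O)/5
X(J) = J - 12/J (X(J) = -12/J + J/1 = -12/J + J*1 = -12/J + J = J - 12/J)
4642 + X(k(9, -5)) = 4642 + (√(3 - 5)/5 - 12*5/√(3 - 5)) = 4642 + (√(-2)/5 - 12*(-5*I*√2/2)) = 4642 + ((I*√2)/5 - 12*(-5*I*√2/2)) = 4642 + (I*√2/5 - 12*(-5*I*√2/2)) = 4642 + (I*√2/5 - (-30)*I*√2) = 4642 + (I*√2/5 + 30*I*√2) = 4642 + 151*I*√2/5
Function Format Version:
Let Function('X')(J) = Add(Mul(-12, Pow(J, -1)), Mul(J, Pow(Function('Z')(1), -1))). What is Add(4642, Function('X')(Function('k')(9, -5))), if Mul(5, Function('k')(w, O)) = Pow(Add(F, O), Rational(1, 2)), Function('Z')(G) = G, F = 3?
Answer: Add(4642, Mul(Rational(151, 5), I, Pow(2, Rational(1, 2)))) ≈ Add(4642.0, Mul(42.709, I))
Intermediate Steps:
Function('k')(w, O) = Mul(Rational(1, 5), Pow(Add(3, O), Rational(1, 2)))
Function('X')(J) = Add(J, Mul(-12, Pow(J, -1))) (Function('X')(J) = Add(Mul(-12, Pow(J, -1)), Mul(J, Pow(1, -1))) = Add(Mul(-12, Pow(J, -1)), Mul(J, 1)) = Add(Mul(-12, Pow(J, -1)), J) = Add(J, Mul(-12, Pow(J, -1))))
Add(4642, Function('X')(Function('k')(9, -5))) = Add(4642, Add(Mul(Rational(1, 5), Pow(Add(3, -5), Rational(1, 2))), Mul(-12, Pow(Mul(Rational(1, 5), Pow(Add(3, -5), Rational(1, 2))), -1)))) = Add(4642, Add(Mul(Rational(1, 5), Pow(-2, Rational(1, 2))), Mul(-12, Pow(Mul(Rational(1, 5), Pow(-2, Rational(1, 2))), -1)))) = Add(4642, Add(Mul(Rational(1, 5), Mul(I, Pow(2, Rational(1, 2)))), Mul(-12, Pow(Mul(Rational(1, 5), Mul(I, Pow(2, Rational(1, 2)))), -1)))) = Add(4642, Add(Mul(Rational(1, 5), I, Pow(2, Rational(1, 2))), Mul(-12, Pow(Mul(Rational(1, 5), I, Pow(2, Rational(1, 2))), -1)))) = Add(4642, Add(Mul(Rational(1, 5), I, Pow(2, Rational(1, 2))), Mul(-12, Mul(Rational(-5, 2), I, Pow(2, Rational(1, 2)))))) = Add(4642, Add(Mul(Rational(1, 5), I, Pow(2, Rational(1, 2))), Mul(30, I, Pow(2, Rational(1, 2))))) = Add(4642, Mul(Rational(151, 5), I, Pow(2, Rational(1, 2))))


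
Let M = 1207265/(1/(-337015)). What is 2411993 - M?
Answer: 406868825968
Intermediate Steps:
M = -406866413975 (M = 1207265/(-1/337015) = 1207265*(-337015) = -406866413975)
2411993 - M = 2411993 - 1*(-406866413975) = 2411993 + 406866413975 = 406868825968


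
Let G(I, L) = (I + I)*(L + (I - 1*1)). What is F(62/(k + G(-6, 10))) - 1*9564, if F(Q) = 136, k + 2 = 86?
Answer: -9428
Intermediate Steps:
k = 84 (k = -2 + 86 = 84)
G(I, L) = 2*I*(-1 + I + L) (G(I, L) = (2*I)*(L + (I - 1)) = (2*I)*(L + (-1 + I)) = (2*I)*(-1 + I + L) = 2*I*(-1 + I + L))
F(62/(k + G(-6, 10))) - 1*9564 = 136 - 1*9564 = 136 - 9564 = -9428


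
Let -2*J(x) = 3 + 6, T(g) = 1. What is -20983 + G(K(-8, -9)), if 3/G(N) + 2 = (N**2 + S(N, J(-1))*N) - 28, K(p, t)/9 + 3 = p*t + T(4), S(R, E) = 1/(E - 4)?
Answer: -47180485313/2248510 ≈ -20983.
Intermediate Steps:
J(x) = -9/2 (J(x) = -(3 + 6)/2 = -1/2*9 = -9/2)
S(R, E) = 1/(-4 + E)
K(p, t) = -18 + 9*p*t (K(p, t) = -27 + 9*(p*t + 1) = -27 + 9*(1 + p*t) = -27 + (9 + 9*p*t) = -18 + 9*p*t)
G(N) = 3/(-30 + N**2 - 2*N/17) (G(N) = 3/(-2 + ((N**2 + N/(-4 - 9/2)) - 28)) = 3/(-2 + ((N**2 + N/(-17/2)) - 28)) = 3/(-2 + ((N**2 - 2*N/17) - 28)) = 3/(-2 + (-28 + N**2 - 2*N/17)) = 3/(-30 + N**2 - 2*N/17))
-20983 + G(K(-8, -9)) = -20983 + 51/(-510 - 2*(-18 + 9*(-8)*(-9)) + 17*(-18 + 9*(-8)*(-9))**2) = -20983 + 51/(-510 - 2*(-18 + 648) + 17*(-18 + 648)**2) = -20983 + 51/(-510 - 2*630 + 17*630**2) = -20983 + 51/(-510 - 1260 + 17*396900) = -20983 + 51/(-510 - 1260 + 6747300) = -20983 + 51/6745530 = -20983 + 51*(1/6745530) = -20983 + 17/2248510 = -47180485313/2248510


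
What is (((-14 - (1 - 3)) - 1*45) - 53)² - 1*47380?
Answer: -35280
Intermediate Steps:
(((-14 - (1 - 3)) - 1*45) - 53)² - 1*47380 = (((-14 - 1*(-2)) - 45) - 53)² - 47380 = (((-14 + 2) - 45) - 53)² - 47380 = ((-12 - 45) - 53)² - 47380 = (-57 - 53)² - 47380 = (-110)² - 47380 = 12100 - 47380 = -35280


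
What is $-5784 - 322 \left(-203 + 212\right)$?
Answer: $-8682$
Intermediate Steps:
$-5784 - 322 \left(-203 + 212\right) = -5784 - 2898 = -8682$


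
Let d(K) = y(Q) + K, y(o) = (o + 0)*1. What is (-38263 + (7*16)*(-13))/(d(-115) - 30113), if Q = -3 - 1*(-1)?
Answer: 39719/30230 ≈ 1.3139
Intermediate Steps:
Q = -2 (Q = -3 + 1 = -2)
y(o) = o (y(o) = o*1 = o)
d(K) = -2 + K
(-38263 + (7*16)*(-13))/(d(-115) - 30113) = (-38263 + (7*16)*(-13))/((-2 - 115) - 30113) = (-38263 + 112*(-13))/(-117 - 30113) = (-38263 - 1456)/(-30230) = -39719*(-1/30230) = 39719/30230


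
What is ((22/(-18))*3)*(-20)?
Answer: 220/3 ≈ 73.333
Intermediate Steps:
((22/(-18))*3)*(-20) = ((22*(-1/18))*3)*(-20) = -11/9*3*(-20) = -11/3*(-20) = 220/3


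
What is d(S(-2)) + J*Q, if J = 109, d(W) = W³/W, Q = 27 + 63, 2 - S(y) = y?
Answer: 9826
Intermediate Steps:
S(y) = 2 - y
Q = 90
d(W) = W²
d(S(-2)) + J*Q = (2 - 1*(-2))² + 109*90 = (2 + 2)² + 9810 = 4² + 9810 = 16 + 9810 = 9826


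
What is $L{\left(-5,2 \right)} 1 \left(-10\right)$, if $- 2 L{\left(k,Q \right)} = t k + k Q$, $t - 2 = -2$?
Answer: $-50$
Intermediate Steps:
$t = 0$ ($t = 2 - 2 = 0$)
$L{\left(k,Q \right)} = - \frac{Q k}{2}$ ($L{\left(k,Q \right)} = - \frac{0 k + k Q}{2} = - \frac{0 + Q k}{2} = - \frac{Q k}{2}$)
$L{\left(-5,2 \right)} 1 \left(-10\right) = \left(- \frac{1}{2}\right) 2 \left(-5\right) 1 \left(-10\right) = 5 \cdot 1 \left(-10\right) = 5 \left(-10\right) = -50$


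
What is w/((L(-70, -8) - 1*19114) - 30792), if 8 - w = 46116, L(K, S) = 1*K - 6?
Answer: 23054/24991 ≈ 0.92249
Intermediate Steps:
L(K, S) = -6 + K (L(K, S) = K - 6 = -6 + K)
w = -46108 (w = 8 - 1*46116 = 8 - 46116 = -46108)
w/((L(-70, -8) - 1*19114) - 30792) = -46108/(((-6 - 70) - 1*19114) - 30792) = -46108/((-76 - 19114) - 30792) = -46108/(-19190 - 30792) = -46108/(-49982) = -46108*(-1/49982) = 23054/24991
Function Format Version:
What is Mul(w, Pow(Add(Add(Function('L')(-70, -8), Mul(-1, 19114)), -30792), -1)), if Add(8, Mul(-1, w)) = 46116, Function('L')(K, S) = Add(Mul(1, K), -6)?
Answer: Rational(23054, 24991) ≈ 0.92249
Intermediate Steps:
Function('L')(K, S) = Add(-6, K) (Function('L')(K, S) = Add(K, -6) = Add(-6, K))
w = -46108 (w = Add(8, Mul(-1, 46116)) = Add(8, -46116) = -46108)
Mul(w, Pow(Add(Add(Function('L')(-70, -8), Mul(-1, 19114)), -30792), -1)) = Mul(-46108, Pow(Add(Add(Add(-6, -70), Mul(-1, 19114)), -30792), -1)) = Mul(-46108, Pow(Add(Add(-76, -19114), -30792), -1)) = Mul(-46108, Pow(Add(-19190, -30792), -1)) = Mul(-46108, Pow(-49982, -1)) = Mul(-46108, Rational(-1, 49982)) = Rational(23054, 24991)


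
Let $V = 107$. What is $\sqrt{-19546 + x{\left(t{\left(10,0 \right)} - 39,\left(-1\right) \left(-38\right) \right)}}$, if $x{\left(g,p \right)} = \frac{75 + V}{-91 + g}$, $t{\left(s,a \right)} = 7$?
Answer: $\frac{2 i \sqrt{73933455}}{123} \approx 139.81 i$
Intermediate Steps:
$x{\left(g,p \right)} = \frac{182}{-91 + g}$ ($x{\left(g,p \right)} = \frac{75 + 107}{-91 + g} = \frac{182}{-91 + g}$)
$\sqrt{-19546 + x{\left(t{\left(10,0 \right)} - 39,\left(-1\right) \left(-38\right) \right)}} = \sqrt{-19546 + \frac{182}{-91 + \left(7 - 39\right)}} = \sqrt{-19546 + \frac{182}{-91 - 32}} = \sqrt{-19546 + \frac{182}{-123}} = \sqrt{-19546 + 182 \left(- \frac{1}{123}\right)} = \sqrt{-19546 - \frac{182}{123}} = \sqrt{- \frac{2404340}{123}} = \frac{2 i \sqrt{73933455}}{123}$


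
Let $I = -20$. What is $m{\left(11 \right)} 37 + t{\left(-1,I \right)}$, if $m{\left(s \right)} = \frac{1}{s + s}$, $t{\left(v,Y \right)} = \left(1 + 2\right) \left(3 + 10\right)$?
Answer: $\frac{895}{22} \approx 40.682$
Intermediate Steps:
$t{\left(v,Y \right)} = 39$ ($t{\left(v,Y \right)} = 3 \cdot 13 = 39$)
$m{\left(s \right)} = \frac{1}{2 s}$
$m{\left(11 \right)} 37 + t{\left(-1,I \right)} = \frac{1}{2 \cdot 11} \cdot 37 + 39 = \frac{1}{2} \cdot \frac{1}{11} \cdot 37 + 39 = \frac{1}{22} \cdot 37 + 39 = \frac{37}{22} + 39 = \frac{895}{22}$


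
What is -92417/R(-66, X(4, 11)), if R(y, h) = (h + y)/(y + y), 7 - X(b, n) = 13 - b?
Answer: -3049761/17 ≈ -1.7940e+5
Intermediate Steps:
X(b, n) = -6 + b (X(b, n) = 7 - (13 - b) = 7 + (-13 + b) = -6 + b)
R(y, h) = (h + y)/(2*y) (R(y, h) = (h + y)/((2*y)) = (h + y)*(1/(2*y)) = (h + y)/(2*y))
-92417/R(-66, X(4, 11)) = -92417*(-132/((-6 + 4) - 66)) = -92417*(-132/(-2 - 66)) = -92417/((1/2)*(-1/66)*(-68)) = -92417/17/33 = -92417*33/17 = -3049761/17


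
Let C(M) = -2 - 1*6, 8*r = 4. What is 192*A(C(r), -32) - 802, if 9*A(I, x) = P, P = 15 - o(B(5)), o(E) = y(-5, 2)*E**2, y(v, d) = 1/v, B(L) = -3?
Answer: -2218/5 ≈ -443.60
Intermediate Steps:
r = 1/2 (r = (1/8)*4 = 1/2 ≈ 0.50000)
C(M) = -8 (C(M) = -2 - 6 = -8)
o(E) = -E**2/5 (o(E) = E**2/(-5) = -E**2/5)
P = 84/5 (P = 15 - (-1)*(-3)**2/5 = 15 - (-1)*9/5 = 15 - 1*(-9/5) = 15 + 9/5 = 84/5 ≈ 16.800)
A(I, x) = 28/15 (A(I, x) = (1/9)*(84/5) = 28/15)
192*A(C(r), -32) - 802 = 192*(28/15) - 802 = 1792/5 - 802 = -2218/5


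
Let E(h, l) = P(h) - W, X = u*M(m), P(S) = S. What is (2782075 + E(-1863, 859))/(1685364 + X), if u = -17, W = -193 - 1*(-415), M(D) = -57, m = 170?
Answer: 2779990/1686333 ≈ 1.6485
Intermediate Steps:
W = 222 (W = -193 + 415 = 222)
X = 969 (X = -17*(-57) = 969)
E(h, l) = -222 + h (E(h, l) = h - 1*222 = h - 222 = -222 + h)
(2782075 + E(-1863, 859))/(1685364 + X) = (2782075 + (-222 - 1863))/(1685364 + 969) = (2782075 - 2085)/1686333 = 2779990*(1/1686333) = 2779990/1686333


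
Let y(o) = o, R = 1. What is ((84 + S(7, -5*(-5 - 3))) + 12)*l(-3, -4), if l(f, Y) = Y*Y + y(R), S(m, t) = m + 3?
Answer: 1802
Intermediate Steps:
S(m, t) = 3 + m
l(f, Y) = 1 + Y**2 (l(f, Y) = Y*Y + 1 = Y**2 + 1 = 1 + Y**2)
((84 + S(7, -5*(-5 - 3))) + 12)*l(-3, -4) = ((84 + (3 + 7)) + 12)*(1 + (-4)**2) = ((84 + 10) + 12)*(1 + 16) = (94 + 12)*17 = 106*17 = 1802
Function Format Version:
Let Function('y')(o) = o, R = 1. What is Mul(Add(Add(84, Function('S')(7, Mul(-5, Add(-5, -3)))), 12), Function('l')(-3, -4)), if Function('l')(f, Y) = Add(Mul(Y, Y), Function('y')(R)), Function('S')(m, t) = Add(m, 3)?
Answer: 1802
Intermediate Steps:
Function('S')(m, t) = Add(3, m)
Function('l')(f, Y) = Add(1, Pow(Y, 2)) (Function('l')(f, Y) = Add(Mul(Y, Y), 1) = Add(Pow(Y, 2), 1) = Add(1, Pow(Y, 2)))
Mul(Add(Add(84, Function('S')(7, Mul(-5, Add(-5, -3)))), 12), Function('l')(-3, -4)) = Mul(Add(Add(84, Add(3, 7)), 12), Add(1, Pow(-4, 2))) = Mul(Add(Add(84, 10), 12), Add(1, 16)) = Mul(Add(94, 12), 17) = Mul(106, 17) = 1802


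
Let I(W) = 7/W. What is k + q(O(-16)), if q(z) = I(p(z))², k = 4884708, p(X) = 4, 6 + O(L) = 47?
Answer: 78155377/16 ≈ 4.8847e+6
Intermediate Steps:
O(L) = 41 (O(L) = -6 + 47 = 41)
q(z) = 49/16 (q(z) = (7/4)² = 49/16)
k + q(O(-16)) = 4884708 + 49/16 = 78155377/16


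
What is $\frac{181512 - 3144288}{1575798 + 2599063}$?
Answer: $- \frac{2962776}{4174861} \approx -0.70967$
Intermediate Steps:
$\frac{181512 - 3144288}{1575798 + 2599063} = \frac{181512 - 3144288}{4174861} = \left(-2962776\right) \frac{1}{4174861} = - \frac{2962776}{4174861}$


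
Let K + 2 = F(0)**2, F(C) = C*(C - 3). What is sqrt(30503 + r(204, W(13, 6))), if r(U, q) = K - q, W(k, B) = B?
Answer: sqrt(30495) ≈ 174.63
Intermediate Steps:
F(C) = C*(-3 + C)
K = -2 (K = -2 + (0*(-3 + 0))**2 = -2 + (0*(-3))**2 = -2 + 0**2 = -2 + 0 = -2)
r(U, q) = -2 - q
sqrt(30503 + r(204, W(13, 6))) = sqrt(30503 + (-2 - 1*6)) = sqrt(30503 + (-2 - 6)) = sqrt(30503 - 8) = sqrt(30495)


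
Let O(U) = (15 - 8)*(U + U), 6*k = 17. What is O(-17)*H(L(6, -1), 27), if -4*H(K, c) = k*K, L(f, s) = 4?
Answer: 2023/3 ≈ 674.33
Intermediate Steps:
k = 17/6 (k = (1/6)*17 = 17/6 ≈ 2.8333)
H(K, c) = -17*K/24
O(U) = 14*U (O(U) = 7*(2*U) = 14*U)
O(-17)*H(L(6, -1), 27) = (14*(-17))*(-17/24*4) = -238*(-17/6) = 2023/3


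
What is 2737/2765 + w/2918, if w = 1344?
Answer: 835909/576305 ≈ 1.4505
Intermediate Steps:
2737/2765 + w/2918 = 2737/2765 + 1344/2918 = 2737*(1/2765) + 1344*(1/2918) = 391/395 + 672/1459 = 835909/576305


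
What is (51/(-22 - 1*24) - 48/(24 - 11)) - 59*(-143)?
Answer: 5042455/598 ≈ 8432.2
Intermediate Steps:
(51/(-22 - 1*24) - 48/(24 - 11)) - 59*(-143) = (51/(-22 - 24) - 48/13) + 8437 = (51/(-46) - 48*1/13) + 8437 = (51*(-1/46) - 48/13) + 8437 = (-51/46 - 48/13) + 8437 = -2871/598 + 8437 = 5042455/598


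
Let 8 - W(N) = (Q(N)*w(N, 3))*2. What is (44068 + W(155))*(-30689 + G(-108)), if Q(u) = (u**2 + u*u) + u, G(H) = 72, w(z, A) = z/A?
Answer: 453478245674/3 ≈ 1.5116e+11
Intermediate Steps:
Q(u) = u + 2*u**2 (Q(u) = (u**2 + u**2) + u = 2*u**2 + u = u + 2*u**2)
W(N) = 8 - 2*N**2*(1 + 2*N)/3 (W(N) = 8 - (N*(1 + 2*N))*(N/3)*2 = 8 - N**2*(1 + 2*N)/3*2 = 8 - 2*N**2*(1 + 2*N)/3)
(44068 + W(155))*(-30689 + G(-108)) = (44068 + (8 - 4/3*155**3 - 2/3*155**2))*(-30689 + 72) = (44068 + (8 - 4/3*3723875 - 2/3*24025))*(-30617) = (44068 + (8 - 14895500/3 - 48050/3))*(-30617) = (44068 - 14943526/3)*(-30617) = -14811322/3*(-30617) = 453478245674/3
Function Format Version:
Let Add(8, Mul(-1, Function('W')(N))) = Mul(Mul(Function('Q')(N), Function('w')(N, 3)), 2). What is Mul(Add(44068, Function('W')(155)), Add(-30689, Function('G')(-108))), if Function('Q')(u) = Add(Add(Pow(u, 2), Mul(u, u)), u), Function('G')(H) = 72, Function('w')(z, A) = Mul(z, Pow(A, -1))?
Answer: Rational(453478245674, 3) ≈ 1.5116e+11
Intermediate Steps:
Function('Q')(u) = Add(u, Mul(2, Pow(u, 2))) (Function('Q')(u) = Add(Add(Pow(u, 2), Pow(u, 2)), u) = Add(Mul(2, Pow(u, 2)), u) = Add(u, Mul(2, Pow(u, 2))))
Function('W')(N) = Add(8, Mul(Rational(-2, 3), Pow(N, 2), Add(1, Mul(2, N)))) (Function('W')(N) = Add(8, Mul(-1, Mul(Mul(Mul(N, Add(1, Mul(2, N))), Mul(N, Pow(3, -1))), 2))) = Add(8, Mul(-1, Mul(Mul(Mul(N, Add(1, Mul(2, N))), Mul(N, Rational(1, 3))), 2))) = Add(8, Mul(-1, Mul(Mul(Mul(N, Add(1, Mul(2, N))), Mul(Rational(1, 3), N)), 2))) = Add(8, Mul(-1, Mul(Mul(Rational(1, 3), Pow(N, 2), Add(1, Mul(2, N))), 2))) = Add(8, Mul(-1, Mul(Rational(2, 3), Pow(N, 2), Add(1, Mul(2, N))))) = Add(8, Mul(Rational(-2, 3), Pow(N, 2), Add(1, Mul(2, N)))))
Mul(Add(44068, Function('W')(155)), Add(-30689, Function('G')(-108))) = Mul(Add(44068, Add(8, Mul(Rational(-4, 3), Pow(155, 3)), Mul(Rational(-2, 3), Pow(155, 2)))), Add(-30689, 72)) = Mul(Add(44068, Add(8, Mul(Rational(-4, 3), 3723875), Mul(Rational(-2, 3), 24025))), -30617) = Mul(Add(44068, Add(8, Rational(-14895500, 3), Rational(-48050, 3))), -30617) = Mul(Add(44068, Rational(-14943526, 3)), -30617) = Mul(Rational(-14811322, 3), -30617) = Rational(453478245674, 3)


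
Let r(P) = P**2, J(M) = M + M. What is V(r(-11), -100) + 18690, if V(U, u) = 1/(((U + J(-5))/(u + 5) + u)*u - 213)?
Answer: 3516953389/188173 ≈ 18690.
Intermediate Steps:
J(M) = 2*M
V(U, u) = 1/(-213 + u*(u + (-10 + U)/(5 + u))) (V(U, u) = 1/(((U + 2*(-5))/(u + 5) + u)*u - 213) = 1/(((U - 10)/(5 + u) + u)*u - 213) = 1/(((-10 + U)/(5 + u) + u)*u - 213) = 1/((u + (-10 + U)/(5 + u))*u - 213) = 1/(u*(u + (-10 + U)/(5 + u)) - 213) = 1/(-213 + u*(u + (-10 + U)/(5 + u))))
V(r(-11), -100) + 18690 = (5 - 100)/(-1065 + (-100)**3 - 223*(-100) + 5*(-100)**2 + (-11)**2*(-100)) + 18690 = -95/(-1065 - 1000000 + 22300 + 5*10000 + 121*(-100)) + 18690 = -95/(-1065 - 1000000 + 22300 + 50000 - 12100) + 18690 = -95/(-940865) + 18690 = -1/940865*(-95) + 18690 = 19/188173 + 18690 = 3516953389/188173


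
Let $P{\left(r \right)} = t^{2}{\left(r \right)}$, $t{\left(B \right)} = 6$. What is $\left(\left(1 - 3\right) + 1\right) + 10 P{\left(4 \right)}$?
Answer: $359$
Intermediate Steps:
$P{\left(r \right)} = 36$ ($P{\left(r \right)} = 6^{2} = 36$)
$\left(\left(1 - 3\right) + 1\right) + 10 P{\left(4 \right)} = \left(\left(1 - 3\right) + 1\right) + 10 \cdot 36 = \left(-2 + 1\right) + 360 = -1 + 360 = 359$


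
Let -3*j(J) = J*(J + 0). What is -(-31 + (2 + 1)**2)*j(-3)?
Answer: -66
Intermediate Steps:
j(J) = -J**2/3 (j(J) = -J*(J + 0)/3 = -J*J/3 = -J**2/3)
-(-31 + (2 + 1)**2)*j(-3) = -(-31 + (2 + 1)**2)*(-1/3*(-3)**2) = -(-31 + 3**2)*(-1/3*9) = -(-31 + 9)*(-3) = -(-22)*(-3) = -1*66 = -66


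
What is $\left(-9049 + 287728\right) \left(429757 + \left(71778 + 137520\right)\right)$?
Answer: $178091208345$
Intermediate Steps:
$\left(-9049 + 287728\right) \left(429757 + \left(71778 + 137520\right)\right) = 278679 \left(429757 + 209298\right) = 278679 \cdot 639055 = 178091208345$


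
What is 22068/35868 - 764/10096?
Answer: 4070737/7544236 ≈ 0.53958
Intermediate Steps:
22068/35868 - 764/10096 = 22068*(1/35868) - 764*1/10096 = 1839/2989 - 191/2524 = 4070737/7544236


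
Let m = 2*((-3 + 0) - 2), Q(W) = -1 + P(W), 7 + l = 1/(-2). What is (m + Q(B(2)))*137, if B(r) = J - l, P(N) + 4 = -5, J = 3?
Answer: -2740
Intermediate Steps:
l = -15/2 (l = -7 + 1/(-2) = -7 - ½ = -15/2 ≈ -7.5000)
P(N) = -9 (P(N) = -4 - 5 = -9)
B(r) = 21/2 (B(r) = 3 - 1*(-15/2) = 3 + 15/2 = 21/2)
Q(W) = -10 (Q(W) = -1 - 9 = -10)
m = -10 (m = 2*(-3 - 2) = 2*(-5) = -10)
(m + Q(B(2)))*137 = (-10 - 10)*137 = -20*137 = -2740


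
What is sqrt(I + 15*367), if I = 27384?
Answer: sqrt(32889) ≈ 181.35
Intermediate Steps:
sqrt(I + 15*367) = sqrt(27384 + 15*367) = sqrt(27384 + 5505) = sqrt(32889)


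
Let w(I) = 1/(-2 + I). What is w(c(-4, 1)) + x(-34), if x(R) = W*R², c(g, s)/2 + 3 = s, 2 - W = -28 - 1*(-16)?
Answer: 97103/6 ≈ 16184.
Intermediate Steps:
W = 14 (W = 2 - (-28 - 1*(-16)) = 2 - (-28 + 16) = 2 - 1*(-12) = 2 + 12 = 14)
c(g, s) = -6 + 2*s
x(R) = 14*R²
w(c(-4, 1)) + x(-34) = 1/(-2 + (-6 + 2*1)) + 14*(-34)² = 1/(-2 + (-6 + 2)) + 14*1156 = 1/(-2 - 4) + 16184 = 1/(-6) + 16184 = -⅙ + 16184 = 97103/6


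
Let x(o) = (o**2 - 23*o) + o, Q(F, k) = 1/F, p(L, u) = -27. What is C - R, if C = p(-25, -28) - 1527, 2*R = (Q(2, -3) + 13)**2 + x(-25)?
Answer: -17861/8 ≈ -2232.6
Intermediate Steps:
x(o) = o**2 - 22*o
R = 5429/8 (R = ((1/2 + 13)**2 - 25*(-22 - 25))/2 = ((1/2 + 13)**2 - 25*(-47))/2 = ((27/2)**2 + 1175)/2 = (729/4 + 1175)/2 = (1/2)*(5429/4) = 5429/8 ≈ 678.63)
C = -1554 (C = -27 - 1527 = -1554)
C - R = -1554 - 1*5429/8 = -1554 - 5429/8 = -17861/8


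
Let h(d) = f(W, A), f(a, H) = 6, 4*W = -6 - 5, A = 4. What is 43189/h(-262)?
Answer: 43189/6 ≈ 7198.2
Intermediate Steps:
W = -11/4 (W = (-6 - 5)/4 = (¼)*(-11) = -11/4 ≈ -2.7500)
h(d) = 6
43189/h(-262) = 43189/6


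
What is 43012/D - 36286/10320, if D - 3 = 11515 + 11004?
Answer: -93337363/58106760 ≈ -1.6063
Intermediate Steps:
D = 22522 (D = 3 + (11515 + 11004) = 3 + 22519 = 22522)
43012/D - 36286/10320 = 43012/22522 - 36286/10320 = 43012*(1/22522) - 36286*1/10320 = 21506/11261 - 18143/5160 = -93337363/58106760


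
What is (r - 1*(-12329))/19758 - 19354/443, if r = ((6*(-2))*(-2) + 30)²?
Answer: -375642797/8752794 ≈ -42.917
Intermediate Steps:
r = 2916 (r = (-12*(-2) + 30)² = (24 + 30)² = 54² = 2916)
(r - 1*(-12329))/19758 - 19354/443 = (2916 - 1*(-12329))/19758 - 19354/443 = (2916 + 12329)*(1/19758) - 19354*1/443 = 15245*(1/19758) - 19354/443 = 15245/19758 - 19354/443 = -375642797/8752794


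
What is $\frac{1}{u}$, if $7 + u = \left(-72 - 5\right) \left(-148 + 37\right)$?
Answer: $\frac{1}{8540} \approx 0.0001171$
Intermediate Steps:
$u = 8540$ ($u = -7 + \left(-72 - 5\right) \left(-148 + 37\right) = -7 + \left(-72 - 5\right) \left(-111\right) = -7 - -8547 = -7 + 8547 = 8540$)
$\frac{1}{u} = \frac{1}{8540}$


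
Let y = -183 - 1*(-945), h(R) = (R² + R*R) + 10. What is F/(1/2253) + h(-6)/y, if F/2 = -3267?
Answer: -5608739821/381 ≈ -1.4721e+7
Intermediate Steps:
F = -6534 (F = 2*(-3267) = -6534)
h(R) = 10 + 2*R² (h(R) = (R² + R²) + 10 = 2*R² + 10 = 10 + 2*R²)
y = 762 (y = -183 + 945 = 762)
F/(1/2253) + h(-6)/y = -6534/(1/2253) + (10 + 2*(-6)²)/762 = -6534/1/2253 + (10 + 2*36)*(1/762) = -6534*2253 + (10 + 72)*(1/762) = -14721102 + 82*(1/762) = -14721102 + 41/381 = -5608739821/381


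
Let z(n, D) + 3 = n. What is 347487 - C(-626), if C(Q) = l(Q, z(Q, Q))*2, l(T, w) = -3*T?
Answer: 343731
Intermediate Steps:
z(n, D) = -3 + n
C(Q) = -6*Q (C(Q) = -3*Q*2 = -6*Q)
347487 - C(-626) = 347487 - (-6)*(-626) = 347487 - 1*3756 = 347487 - 3756 = 343731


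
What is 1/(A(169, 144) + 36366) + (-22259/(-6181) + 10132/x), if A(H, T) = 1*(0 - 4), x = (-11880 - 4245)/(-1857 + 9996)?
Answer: -6173700423972427/1208050180750 ≈ -5110.5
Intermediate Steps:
x = -5375/2713 (x = -16125/8139 = -16125*1/8139 = -5375/2713 ≈ -1.9812)
A(H, T) = -4 (A(H, T) = 1*(-4) = -4)
1/(A(169, 144) + 36366) + (-22259/(-6181) + 10132/x) = 1/(-4 + 36366) + (-22259/(-6181) + 10132/(-5375/2713)) = 1/36362 + (-22259*(-1/6181) + 10132*(-2713/5375)) = 1/36362 + (22259/6181 - 27488116/5375) = 1/36362 - 169784402871/33222875 = -6173700423972427/1208050180750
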